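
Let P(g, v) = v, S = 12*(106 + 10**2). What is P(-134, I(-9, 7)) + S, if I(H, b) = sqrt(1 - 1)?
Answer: 2472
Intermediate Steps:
I(H, b) = 0 (I(H, b) = sqrt(0) = 0)
S = 2472 (S = 12*(106 + 100) = 12*206 = 2472)
P(-134, I(-9, 7)) + S = 0 + 2472 = 2472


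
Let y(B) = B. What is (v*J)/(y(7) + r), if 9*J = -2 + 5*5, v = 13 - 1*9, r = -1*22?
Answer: -92/135 ≈ -0.68148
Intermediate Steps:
r = -22
v = 4 (v = 13 - 9 = 4)
J = 23/9 (J = (-2 + 5*5)/9 = (-2 + 25)/9 = (1/9)*23 = 23/9 ≈ 2.5556)
(v*J)/(y(7) + r) = (4*(23/9))/(7 - 22) = (92/9)/(-15) = (92/9)*(-1/15) = -92/135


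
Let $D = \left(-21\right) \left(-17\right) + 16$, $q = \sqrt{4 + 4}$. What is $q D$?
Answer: $746 \sqrt{2} \approx 1055.0$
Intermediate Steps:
$q = 2 \sqrt{2}$ ($q = \sqrt{8} = 2 \sqrt{2} \approx 2.8284$)
$D = 373$ ($D = 357 + 16 = 373$)
$q D = 2 \sqrt{2} \cdot 373 = 746 \sqrt{2}$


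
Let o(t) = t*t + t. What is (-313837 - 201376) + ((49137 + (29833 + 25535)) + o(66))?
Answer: -406286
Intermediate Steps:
o(t) = t + t² (o(t) = t² + t = t + t²)
(-313837 - 201376) + ((49137 + (29833 + 25535)) + o(66)) = (-313837 - 201376) + ((49137 + (29833 + 25535)) + 66*(1 + 66)) = -515213 + ((49137 + 55368) + 66*67) = -515213 + (104505 + 4422) = -515213 + 108927 = -406286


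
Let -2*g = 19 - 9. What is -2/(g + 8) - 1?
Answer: -5/3 ≈ -1.6667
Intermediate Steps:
g = -5 (g = -(19 - 9)/2 = -½*10 = -5)
-2/(g + 8) - 1 = -2/(-5 + 8) - 1 = -2/3 - 1 = -2*⅓ - 1 = -⅔ - 1 = -5/3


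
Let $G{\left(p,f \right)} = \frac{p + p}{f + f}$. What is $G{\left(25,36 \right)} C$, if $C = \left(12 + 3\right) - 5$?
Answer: $\frac{125}{18} \approx 6.9444$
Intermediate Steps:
$C = 10$ ($C = 15 - 5 = 10$)
$G{\left(p,f \right)} = \frac{p}{f}$ ($G{\left(p,f \right)} = \frac{2 p}{2 f} = 2 p \frac{1}{2 f} = \frac{p}{f}$)
$G{\left(25,36 \right)} C = \frac{25}{36} \cdot 10 = \frac{125}{18}$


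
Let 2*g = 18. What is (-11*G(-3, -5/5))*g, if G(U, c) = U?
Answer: 297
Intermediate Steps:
g = 9 (g = (½)*18 = 9)
(-11*G(-3, -5/5))*g = -11*(-3)*9 = 33*9 = 297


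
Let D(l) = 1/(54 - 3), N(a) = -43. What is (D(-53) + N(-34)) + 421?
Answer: 19279/51 ≈ 378.02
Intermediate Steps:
D(l) = 1/51
(D(-53) + N(-34)) + 421 = (1/51 - 43) + 421 = -2192/51 + 421 = 19279/51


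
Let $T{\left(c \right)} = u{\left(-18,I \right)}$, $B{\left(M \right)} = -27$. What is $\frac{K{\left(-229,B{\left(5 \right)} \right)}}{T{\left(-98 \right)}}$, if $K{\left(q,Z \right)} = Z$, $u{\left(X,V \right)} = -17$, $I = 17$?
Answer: $\frac{27}{17} \approx 1.5882$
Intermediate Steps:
$T{\left(c \right)} = -17$
$\frac{K{\left(-229,B{\left(5 \right)} \right)}}{T{\left(-98 \right)}} = - \frac{27}{-17} = \left(-27\right) \left(- \frac{1}{17}\right) = \frac{27}{17}$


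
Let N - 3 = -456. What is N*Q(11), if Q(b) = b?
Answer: -4983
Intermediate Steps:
N = -453 (N = 3 - 456 = -453)
N*Q(11) = -453*11 = -4983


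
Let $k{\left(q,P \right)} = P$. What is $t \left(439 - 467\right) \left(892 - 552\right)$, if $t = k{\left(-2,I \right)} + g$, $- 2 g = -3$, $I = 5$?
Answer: $-61880$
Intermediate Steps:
$g = \frac{3}{2}$ ($g = \left(- \frac{1}{2}\right) \left(-3\right) = \frac{3}{2} \approx 1.5$)
$t = \frac{13}{2}$ ($t = 5 + \frac{3}{2} = \frac{13}{2} \approx 6.5$)
$t \left(439 - 467\right) \left(892 - 552\right) = \frac{13 \left(439 - 467\right) \left(892 - 552\right)}{2} = \frac{13 \left(\left(-28\right) 340\right)}{2} = \frac{13}{2} \left(-9520\right) = -61880$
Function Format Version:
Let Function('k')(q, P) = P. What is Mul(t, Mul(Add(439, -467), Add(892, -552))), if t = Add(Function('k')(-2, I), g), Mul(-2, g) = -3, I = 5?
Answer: -61880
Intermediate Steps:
g = Rational(3, 2) (g = Mul(Rational(-1, 2), -3) = Rational(3, 2) ≈ 1.5000)
t = Rational(13, 2) (t = Add(5, Rational(3, 2)) = Rational(13, 2) ≈ 6.5000)
Mul(t, Mul(Add(439, -467), Add(892, -552))) = Mul(Rational(13, 2), Mul(Add(439, -467), Add(892, -552))) = Mul(Rational(13, 2), Mul(-28, 340)) = Mul(Rational(13, 2), -9520) = -61880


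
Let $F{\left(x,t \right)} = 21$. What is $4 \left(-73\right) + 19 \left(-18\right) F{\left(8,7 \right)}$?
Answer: $-7474$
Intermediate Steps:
$4 \left(-73\right) + 19 \left(-18\right) F{\left(8,7 \right)} = 4 \left(-73\right) + 19 \left(-18\right) 21 = -292 - 7182 = -7474$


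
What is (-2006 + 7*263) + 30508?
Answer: 30343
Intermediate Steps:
(-2006 + 7*263) + 30508 = (-2006 + 1841) + 30508 = -165 + 30508 = 30343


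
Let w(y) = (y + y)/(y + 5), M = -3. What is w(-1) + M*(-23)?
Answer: 137/2 ≈ 68.500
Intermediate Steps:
w(y) = 2*y/(5 + y) (w(y) = (2*y)/(5 + y) = 2*y/(5 + y))
w(-1) + M*(-23) = 2*(-1)/(5 - 1) - 3*(-23) = 2*(-1)/4 + 69 = 2*(-1)*(1/4) + 69 = -1/2 + 69 = 137/2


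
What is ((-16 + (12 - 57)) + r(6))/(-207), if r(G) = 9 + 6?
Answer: 2/9 ≈ 0.22222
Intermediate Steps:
r(G) = 15
((-16 + (12 - 57)) + r(6))/(-207) = ((-16 + (12 - 57)) + 15)/(-207) = ((-16 - 45) + 15)*(-1/207) = (-61 + 15)*(-1/207) = -46*(-1/207) = 2/9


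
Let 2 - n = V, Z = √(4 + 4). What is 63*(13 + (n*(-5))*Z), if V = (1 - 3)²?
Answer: 819 + 1260*√2 ≈ 2600.9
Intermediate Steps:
Z = 2*√2 (Z = √8 = 2*√2 ≈ 2.8284)
V = 4 (V = (-2)² = 4)
n = -2 (n = 2 - 1*4 = 2 - 4 = -2)
63*(13 + (n*(-5))*Z) = 63*(13 + (-2*(-5))*(2*√2)) = 63*(13 + 10*(2*√2)) = 63*(13 + 20*√2) = 819 + 1260*√2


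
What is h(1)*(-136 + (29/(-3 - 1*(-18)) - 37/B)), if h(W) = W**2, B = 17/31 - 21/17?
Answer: -435497/5430 ≈ -80.202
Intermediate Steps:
B = -362/527 (B = 17*(1/31) - 21*1/17 = 17/31 - 21/17 = -362/527 ≈ -0.68691)
h(1)*(-136 + (29/(-3 - 1*(-18)) - 37/B)) = 1**2*(-136 + (29/(-3 - 1*(-18)) - 37/(-362/527))) = 1*(-136 + (29/(-3 + 18) - 37*(-527/362))) = 1*(-136 + (29/15 + 19499/362)) = 1*(-136 + 302983/5430) = 1*(-435497/5430) = -435497/5430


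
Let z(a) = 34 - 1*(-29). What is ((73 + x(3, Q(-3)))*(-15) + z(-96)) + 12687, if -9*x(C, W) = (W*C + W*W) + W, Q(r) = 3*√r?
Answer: 11610 + 20*I*√3 ≈ 11610.0 + 34.641*I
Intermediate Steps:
x(C, W) = -W/9 - W²/9 - C*W/9 (x(C, W) = -((W*C + W*W) + W)/9 = -((C*W + W²) + W)/9 = -((W² + C*W) + W)/9 = -(W + W² + C*W)/9 = -W/9 - W²/9 - C*W/9)
z(a) = 63 (z(a) = 34 + 29 = 63)
((73 + x(3, Q(-3)))*(-15) + z(-96)) + 12687 = ((73 - 3*√(-3)*(1 + 3 + 3*√(-3))/9)*(-15) + 63) + 12687 = ((73 - 3*(I*√3)*(1 + 3 + 3*(I*√3))/9)*(-15) + 63) + 12687 = ((73 - 3*I*√3*(1 + 3 + 3*I*√3)/9)*(-15) + 63) + 12687 = ((73 - 3*I*√3*(4 + 3*I*√3)/9)*(-15) + 63) + 12687 = ((73 - I*√3*(4 + 3*I*√3)/3)*(-15) + 63) + 12687 = ((-1095 + 5*I*√3*(4 + 3*I*√3)) + 63) + 12687 = (-1032 + 5*I*√3*(4 + 3*I*√3)) + 12687 = 11655 + 5*I*√3*(4 + 3*I*√3)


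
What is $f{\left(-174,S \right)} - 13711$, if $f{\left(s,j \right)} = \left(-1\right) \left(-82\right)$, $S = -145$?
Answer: $-13629$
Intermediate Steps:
$f{\left(s,j \right)} = 82$
$f{\left(-174,S \right)} - 13711 = 82 - 13711 = -13629$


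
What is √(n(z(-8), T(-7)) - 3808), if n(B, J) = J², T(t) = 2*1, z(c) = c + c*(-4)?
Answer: 2*I*√951 ≈ 61.677*I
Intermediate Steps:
z(c) = -3*c (z(c) = c - 4*c = -3*c)
T(t) = 2
√(n(z(-8), T(-7)) - 3808) = √(2² - 3808) = √(4 - 3808) = √(-3804) = 2*I*√951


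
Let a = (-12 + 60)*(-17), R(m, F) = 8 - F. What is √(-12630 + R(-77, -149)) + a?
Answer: -816 + I*√12473 ≈ -816.0 + 111.68*I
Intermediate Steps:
a = -816 (a = 48*(-17) = -816)
√(-12630 + R(-77, -149)) + a = √(-12630 + (8 - 1*(-149))) - 816 = √(-12630 + (8 + 149)) - 816 = √(-12630 + 157) - 816 = √(-12473) - 816 = I*√12473 - 816 = -816 + I*√12473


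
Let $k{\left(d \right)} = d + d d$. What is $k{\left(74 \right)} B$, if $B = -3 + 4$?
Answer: $5550$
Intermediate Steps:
$B = 1$
$k{\left(d \right)} = d + d^{2}$
$k{\left(74 \right)} B = 74 \left(1 + 74\right) 1 = 74 \cdot 75 \cdot 1 = 5550 \cdot 1 = 5550$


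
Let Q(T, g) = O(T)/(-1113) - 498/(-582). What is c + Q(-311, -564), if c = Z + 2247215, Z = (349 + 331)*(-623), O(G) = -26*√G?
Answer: 176886858/97 + 26*I*√311/1113 ≈ 1.8236e+6 + 0.41196*I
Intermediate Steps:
Z = -423640 (Z = 680*(-623) = -423640)
Q(T, g) = 83/97 + 26*√T/1113 (Q(T, g) = -26*√T/(-1113) - 498/(-582) = -26*√T*(-1/1113) - 498*(-1/582) = 26*√T/1113 + 83/97 = 83/97 + 26*√T/1113)
c = 1823575 (c = -423640 + 2247215 = 1823575)
c + Q(-311, -564) = 1823575 + (83/97 + 26*√(-311)/1113) = 1823575 + (83/97 + 26*(I*√311)/1113) = 1823575 + (83/97 + 26*I*√311/1113) = 176886858/97 + 26*I*√311/1113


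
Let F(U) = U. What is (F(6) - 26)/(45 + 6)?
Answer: -20/51 ≈ -0.39216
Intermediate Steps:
(F(6) - 26)/(45 + 6) = (6 - 26)/(45 + 6) = -20/51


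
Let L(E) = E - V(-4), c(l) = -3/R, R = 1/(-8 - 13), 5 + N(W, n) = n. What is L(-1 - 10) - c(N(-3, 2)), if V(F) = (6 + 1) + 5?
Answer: -86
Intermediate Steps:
N(W, n) = -5 + n
V(F) = 12 (V(F) = 7 + 5 = 12)
R = -1/21 (R = 1/(-21) = -1/21 ≈ -0.047619)
c(l) = 63 (c(l) = -3/(-1/21) = -3*(-21) = 63)
L(E) = -12 + E (L(E) = E - 1*12 = E - 12 = -12 + E)
L(-1 - 10) - c(N(-3, 2)) = (-12 + (-1 - 10)) - 1*63 = (-12 - 11) - 63 = -23 - 63 = -86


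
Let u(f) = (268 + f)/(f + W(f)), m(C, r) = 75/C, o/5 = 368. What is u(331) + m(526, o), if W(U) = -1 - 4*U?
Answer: -60131/130711 ≈ -0.46003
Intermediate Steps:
o = 1840 (o = 5*368 = 1840)
W(U) = -1 - 4*U
u(f) = (268 + f)/(-1 - 3*f) (u(f) = (268 + f)/(f + (-1 - 4*f)) = (268 + f)/(-1 - 3*f))
u(331) + m(526, o) = (-268 - 1*331)/(1 + 3*331) + 75/526 = (-268 - 331)/(1 + 993) + 75*(1/526) = -599/994 + 75/526 = -60131/130711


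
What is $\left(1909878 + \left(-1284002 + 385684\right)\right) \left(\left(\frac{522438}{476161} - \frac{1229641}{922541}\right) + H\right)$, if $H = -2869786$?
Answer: $- \frac{182172431075148668947320}{62754006443} \approx -2.903 \cdot 10^{12}$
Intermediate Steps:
$\left(1909878 + \left(-1284002 + 385684\right)\right) \left(\left(\frac{522438}{476161} - \frac{1229641}{922541}\right) + H\right) = \left(1909878 + \left(-1284002 + 385684\right)\right) \left(\left(\frac{522438}{476161} - \frac{1229641}{922541}\right) - 2869786\right) = \left(1909878 - 898318\right) \left(\left(522438 \cdot \frac{1}{476161} - \frac{1229641}{922541}\right) - 2869786\right) = 1011560 \left(\left(\frac{74634}{68023} - \frac{1229641}{922541}\right) - 2869786\right) = 1011560 \left(- \frac{14790944749}{62754006443} - 2869786\right) = 1011560 \left(- \frac{180090583924975947}{62754006443}\right) = - \frac{182172431075148668947320}{62754006443}$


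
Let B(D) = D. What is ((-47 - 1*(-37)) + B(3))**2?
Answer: 49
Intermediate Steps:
((-47 - 1*(-37)) + B(3))**2 = ((-47 - 1*(-37)) + 3)**2 = ((-47 + 37) + 3)**2 = (-10 + 3)**2 = (-7)**2 = 49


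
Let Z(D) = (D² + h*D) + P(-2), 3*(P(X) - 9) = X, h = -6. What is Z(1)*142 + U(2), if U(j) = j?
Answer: 1426/3 ≈ 475.33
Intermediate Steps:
P(X) = 9 + X/3
Z(D) = 25/3 + D² - 6*D (Z(D) = (D² - 6*D) + (9 + (⅓)*(-2)) = (D² - 6*D) + (9 - ⅔) = (D² - 6*D) + 25/3 = 25/3 + D² - 6*D)
Z(1)*142 + U(2) = (25/3 + 1² - 6*1)*142 + 2 = (25/3 + 1 - 6)*142 + 2 = (10/3)*142 + 2 = 1420/3 + 2 = 1426/3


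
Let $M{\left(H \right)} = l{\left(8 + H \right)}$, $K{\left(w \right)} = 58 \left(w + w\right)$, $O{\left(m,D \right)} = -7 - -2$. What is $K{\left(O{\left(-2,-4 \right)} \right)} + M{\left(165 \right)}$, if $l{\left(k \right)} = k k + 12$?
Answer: $29361$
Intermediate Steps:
$O{\left(m,D \right)} = -5$ ($O{\left(m,D \right)} = -7 + 2 = -5$)
$K{\left(w \right)} = 116 w$ ($K{\left(w \right)} = 58 \cdot 2 w = 116 w$)
$l{\left(k \right)} = 12 + k^{2}$ ($l{\left(k \right)} = k^{2} + 12 = 12 + k^{2}$)
$M{\left(H \right)} = 12 + \left(8 + H\right)^{2}$
$K{\left(O{\left(-2,-4 \right)} \right)} + M{\left(165 \right)} = 116 \left(-5\right) + \left(12 + \left(8 + 165\right)^{2}\right) = -580 + \left(12 + 173^{2}\right) = -580 + \left(12 + 29929\right) = -580 + 29941 = 29361$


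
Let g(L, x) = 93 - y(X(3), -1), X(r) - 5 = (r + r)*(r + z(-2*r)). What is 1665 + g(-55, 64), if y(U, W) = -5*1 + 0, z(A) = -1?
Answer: 1763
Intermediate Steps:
X(r) = 5 + 2*r*(-1 + r) (X(r) = 5 + (r + r)*(r - 1) = 5 + (2*r)*(-1 + r) = 5 + 2*r*(-1 + r))
y(U, W) = -5 (y(U, W) = -5 + 0 = -5)
g(L, x) = 98 (g(L, x) = 93 - 1*(-5) = 93 + 5 = 98)
1665 + g(-55, 64) = 1665 + 98 = 1763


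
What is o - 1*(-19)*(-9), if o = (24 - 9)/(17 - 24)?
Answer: -1212/7 ≈ -173.14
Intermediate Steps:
o = -15/7 (o = 15/(-7) = 15*(-⅐) = -15/7 ≈ -2.1429)
o - 1*(-19)*(-9) = -15/7 - 1*(-19)*(-9) = -15/7 + 19*(-9) = -15/7 - 171 = -1212/7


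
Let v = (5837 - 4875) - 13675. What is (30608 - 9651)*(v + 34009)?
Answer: 446300272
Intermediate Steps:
v = -12713 (v = 962 - 13675 = -12713)
(30608 - 9651)*(v + 34009) = (30608 - 9651)*(-12713 + 34009) = 20957*21296 = 446300272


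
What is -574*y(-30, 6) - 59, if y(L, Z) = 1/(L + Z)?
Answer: -421/12 ≈ -35.083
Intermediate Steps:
-574*y(-30, 6) - 59 = -574/(-30 + 6) - 59 = -574/(-24) - 59 = -574*(-1/24) - 59 = 287/12 - 59 = -421/12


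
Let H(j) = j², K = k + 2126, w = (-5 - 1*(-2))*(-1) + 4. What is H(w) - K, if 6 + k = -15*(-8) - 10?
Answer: -2181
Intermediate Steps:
k = 104 (k = -6 + (-15*(-8) - 10) = -6 + (120 - 10) = -6 + 110 = 104)
w = 7 (w = (-5 + 2)*(-1) + 4 = -3*(-1) + 4 = 3 + 4 = 7)
K = 2230 (K = 104 + 2126 = 2230)
H(w) - K = 7² - 1*2230 = 49 - 2230 = -2181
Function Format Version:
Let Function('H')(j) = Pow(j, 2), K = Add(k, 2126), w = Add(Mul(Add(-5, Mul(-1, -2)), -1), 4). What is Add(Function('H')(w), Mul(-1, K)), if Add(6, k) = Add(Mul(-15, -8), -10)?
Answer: -2181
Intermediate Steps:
k = 104 (k = Add(-6, Add(Mul(-15, -8), -10)) = Add(-6, Add(120, -10)) = Add(-6, 110) = 104)
w = 7 (w = Add(Mul(Add(-5, 2), -1), 4) = Add(Mul(-3, -1), 4) = Add(3, 4) = 7)
K = 2230 (K = Add(104, 2126) = 2230)
Add(Function('H')(w), Mul(-1, K)) = Add(Pow(7, 2), Mul(-1, 2230)) = Add(49, -2230) = -2181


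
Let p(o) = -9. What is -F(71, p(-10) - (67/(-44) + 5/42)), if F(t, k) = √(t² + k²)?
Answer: -√4353151177/924 ≈ -71.405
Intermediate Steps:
F(t, k) = √(k² + t²)
-F(71, p(-10) - (67/(-44) + 5/42)) = -√((-9 - (67/(-44) + 5/42))² + 71²) = -√((-9 - (67*(-1/44) + 5*(1/42)))² + 5041) = -√((-9 - (-67/44 + 5/42))² + 5041) = -√((-9 - 1*(-1297/924))² + 5041) = -√((-9 + 1297/924)² + 5041) = -√((-7019/924)² + 5041) = -√(49266361/853776 + 5041) = -√(4353151177/853776) = -√4353151177/924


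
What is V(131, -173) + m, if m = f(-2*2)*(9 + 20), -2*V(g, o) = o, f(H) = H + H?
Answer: -291/2 ≈ -145.50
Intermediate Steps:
f(H) = 2*H
V(g, o) = -o/2
m = -232 (m = (2*(-2*2))*(9 + 20) = (2*(-4))*29 = -8*29 = -232)
V(131, -173) + m = -½*(-173) - 232 = 173/2 - 232 = -291/2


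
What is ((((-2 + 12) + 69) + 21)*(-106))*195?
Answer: -2067000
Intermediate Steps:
((((-2 + 12) + 69) + 21)*(-106))*195 = (((10 + 69) + 21)*(-106))*195 = ((79 + 21)*(-106))*195 = (100*(-106))*195 = -10600*195 = -2067000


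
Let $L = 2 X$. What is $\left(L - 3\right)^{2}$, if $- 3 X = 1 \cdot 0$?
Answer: $9$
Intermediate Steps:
$X = 0$ ($X = - \frac{1 \cdot 0}{3} = \left(- \frac{1}{3}\right) 0 = 0$)
$L = 0$ ($L = 2 \cdot 0 = 0$)
$\left(L - 3\right)^{2} = \left(0 - 3\right)^{2} = \left(-3\right)^{2} = 9$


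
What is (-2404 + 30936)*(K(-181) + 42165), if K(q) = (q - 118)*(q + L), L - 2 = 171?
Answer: 1271300324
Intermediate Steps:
L = 173 (L = 2 + 171 = 173)
K(q) = (-118 + q)*(173 + q) (K(q) = (q - 118)*(q + 173) = (-118 + q)*(173 + q))
(-2404 + 30936)*(K(-181) + 42165) = (-2404 + 30936)*((-20414 + (-181)² + 55*(-181)) + 42165) = 28532*((-20414 + 32761 - 9955) + 42165) = 28532*(2392 + 42165) = 28532*44557 = 1271300324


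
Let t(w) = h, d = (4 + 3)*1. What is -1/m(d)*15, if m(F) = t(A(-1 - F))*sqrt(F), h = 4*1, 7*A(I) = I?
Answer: -15*sqrt(7)/28 ≈ -1.4174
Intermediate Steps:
A(I) = I/7
d = 7 (d = 7*1 = 7)
h = 4
t(w) = 4
m(F) = 4*sqrt(F)
-1/m(d)*15 = -1/(4*sqrt(7))*15 = -sqrt(7)/28*15 = -15*sqrt(7)/28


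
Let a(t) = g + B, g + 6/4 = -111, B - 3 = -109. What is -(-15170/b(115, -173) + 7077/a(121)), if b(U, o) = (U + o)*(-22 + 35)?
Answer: 2021413/164749 ≈ 12.270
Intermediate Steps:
B = -106 (B = 3 - 109 = -106)
g = -225/2 (g = -3/2 - 111 = -225/2 ≈ -112.50)
a(t) = -437/2 (a(t) = -225/2 - 106 = -437/2)
b(U, o) = 13*U + 13*o (b(U, o) = (U + o)*13 = 13*U + 13*o)
-(-15170/b(115, -173) + 7077/a(121)) = -(-15170/(13*115 + 13*(-173)) + 7077/(-437/2)) = -(-15170/(1495 - 2249) + 7077*(-2/437)) = -(-15170/(-754) - 14154/437) = -(-15170*(-1/754) - 14154/437) = -(7585/377 - 14154/437) = -1*(-2021413/164749) = 2021413/164749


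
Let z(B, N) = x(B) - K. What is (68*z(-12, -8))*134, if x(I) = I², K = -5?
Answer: 1357688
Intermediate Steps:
z(B, N) = 5 + B² (z(B, N) = B² - 1*(-5) = B² + 5 = 5 + B²)
(68*z(-12, -8))*134 = (68*(5 + (-12)²))*134 = (68*(5 + 144))*134 = (68*149)*134 = 10132*134 = 1357688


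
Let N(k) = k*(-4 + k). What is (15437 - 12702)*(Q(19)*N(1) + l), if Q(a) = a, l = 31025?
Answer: 84697480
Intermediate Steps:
(15437 - 12702)*(Q(19)*N(1) + l) = (15437 - 12702)*(19*(1*(-4 + 1)) + 31025) = 2735*(19*(1*(-3)) + 31025) = 2735*(19*(-3) + 31025) = 2735*(-57 + 31025) = 2735*30968 = 84697480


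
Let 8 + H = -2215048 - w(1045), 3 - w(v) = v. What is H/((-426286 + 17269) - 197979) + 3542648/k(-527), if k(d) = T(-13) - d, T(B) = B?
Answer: 537877792151/77998986 ≈ 6896.0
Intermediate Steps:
w(v) = 3 - v
H = -2214014 (H = -8 + (-2215048 - (3 - 1*1045)) = -8 + (-2215048 - (3 - 1045)) = -8 + (-2215048 - 1*(-1042)) = -8 + (-2215048 + 1042) = -8 - 2214006 = -2214014)
k(d) = -13 - d
H/((-426286 + 17269) - 197979) + 3542648/k(-527) = -2214014/((-426286 + 17269) - 197979) + 3542648/(-13 - 1*(-527)) = -2214014/(-409017 - 197979) + 3542648/(-13 + 527) = -2214014/(-606996) + 3542648/514 = -2214014*(-1/606996) + 3542648*(1/514) = 1107007/303498 + 1771324/257 = 537877792151/77998986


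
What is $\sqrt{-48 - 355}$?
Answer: $i \sqrt{403} \approx 20.075 i$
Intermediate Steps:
$\sqrt{-48 - 355} = \sqrt{-403} = i \sqrt{403}$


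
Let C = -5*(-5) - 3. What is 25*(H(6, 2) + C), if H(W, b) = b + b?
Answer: 650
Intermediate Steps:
H(W, b) = 2*b
C = 22 (C = 25 - 3 = 22)
25*(H(6, 2) + C) = 25*(2*2 + 22) = 25*(4 + 22) = 25*26 = 650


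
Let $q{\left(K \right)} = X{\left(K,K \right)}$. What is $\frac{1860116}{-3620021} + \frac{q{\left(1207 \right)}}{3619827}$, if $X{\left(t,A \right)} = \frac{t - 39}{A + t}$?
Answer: $- \frac{8127088716665660}{15816346655934969} \approx -0.51384$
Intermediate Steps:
$X{\left(t,A \right)} = \frac{-39 + t}{A + t}$
$q{\left(K \right)} = \frac{-39 + K}{2 K}$ ($q{\left(K \right)} = \frac{-39 + K}{K + K} = \frac{-39 + K}{2 K}$)
$\frac{1860116}{-3620021} + \frac{q{\left(1207 \right)}}{3619827} = \frac{1860116}{-3620021} + \frac{\frac{1}{2} \cdot \frac{1}{1207} \left(-39 + 1207\right)}{3619827} = 1860116 \left(- \frac{1}{3620021}\right) + \frac{1}{2} \cdot \frac{1}{1207} \cdot 1168 \cdot \frac{1}{3619827} = - \frac{1860116}{3620021} + \frac{584}{1207} \cdot \frac{1}{3619827} = - \frac{1860116}{3620021} + \frac{584}{4369131189} = - \frac{8127088716665660}{15816346655934969}$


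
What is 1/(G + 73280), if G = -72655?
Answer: 1/625 ≈ 0.0016000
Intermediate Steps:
1/(G + 73280) = 1/(-72655 + 73280) = 1/625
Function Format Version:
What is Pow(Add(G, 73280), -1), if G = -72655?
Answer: Rational(1, 625) ≈ 0.0016000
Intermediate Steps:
Pow(Add(G, 73280), -1) = Pow(Add(-72655, 73280), -1) = Pow(625, -1) = Rational(1, 625)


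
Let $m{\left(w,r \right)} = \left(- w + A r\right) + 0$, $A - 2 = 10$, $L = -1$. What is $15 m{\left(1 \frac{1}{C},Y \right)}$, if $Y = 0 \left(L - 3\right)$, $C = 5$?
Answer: $-3$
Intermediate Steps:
$A = 12$ ($A = 2 + 10 = 12$)
$Y = 0$ ($Y = 0 \left(-1 - 3\right) = 0 \left(-4\right) = 0$)
$m{\left(w,r \right)} = - w + 12 r$ ($m{\left(w,r \right)} = \left(- w + 12 r\right) + 0 = - w + 12 r$)
$15 m{\left(1 \frac{1}{C},Y \right)} = 15 \left(- \frac{1}{5} + 12 \cdot 0\right) = 15 \left(- \frac{1}{5} + 0\right) = 15 \left(- \frac{1}{5}\right) = -3$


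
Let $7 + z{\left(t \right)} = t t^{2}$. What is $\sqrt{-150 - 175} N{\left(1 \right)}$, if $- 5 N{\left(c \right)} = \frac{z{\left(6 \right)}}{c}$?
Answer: $- 209 i \sqrt{13} \approx - 753.56 i$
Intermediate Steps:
$z{\left(t \right)} = -7 + t^{3}$ ($z{\left(t \right)} = -7 + t t^{2} = -7 + t^{3}$)
$N{\left(c \right)} = - \frac{209}{5 c}$ ($N{\left(c \right)} = - \frac{\left(-7 + 6^{3}\right) \frac{1}{c}}{5} = - \frac{\left(-7 + 216\right) \frac{1}{c}}{5} = - \frac{209 \frac{1}{c}}{5} = - \frac{209}{5 c}$)
$\sqrt{-150 - 175} N{\left(1 \right)} = \sqrt{-150 - 175} \left(- \frac{209}{5 \cdot 1}\right) = \sqrt{-325} \left(\left(- \frac{209}{5}\right) 1\right) = 5 i \sqrt{13} \left(- \frac{209}{5}\right) = - 209 i \sqrt{13}$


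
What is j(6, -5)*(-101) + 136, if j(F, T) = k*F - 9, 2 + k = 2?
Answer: 1045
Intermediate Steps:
k = 0 (k = -2 + 2 = 0)
j(F, T) = -9 (j(F, T) = 0*F - 9 = 0 - 9 = -9)
j(6, -5)*(-101) + 136 = -9*(-101) + 136 = 909 + 136 = 1045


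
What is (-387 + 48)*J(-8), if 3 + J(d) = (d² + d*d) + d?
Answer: -39663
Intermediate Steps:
J(d) = -3 + d + 2*d² (J(d) = -3 + ((d² + d*d) + d) = -3 + ((d² + d²) + d) = -3 + (2*d² + d) = -3 + (d + 2*d²) = -3 + d + 2*d²)
(-387 + 48)*J(-8) = (-387 + 48)*(-3 - 8 + 2*(-8)²) = -339*(-3 - 8 + 2*64) = -339*(-3 - 8 + 128) = -339*117 = -39663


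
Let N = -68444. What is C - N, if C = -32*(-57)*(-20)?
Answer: 31964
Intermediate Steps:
C = -36480 (C = 1824*(-20) = -36480)
C - N = -36480 - 1*(-68444) = -36480 + 68444 = 31964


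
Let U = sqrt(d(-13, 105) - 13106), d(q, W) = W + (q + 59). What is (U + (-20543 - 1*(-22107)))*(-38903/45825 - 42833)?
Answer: -3069914804192/45825 - 1962861128*I*sqrt(12955)/45825 ≈ -6.6992e+7 - 4.8754e+6*I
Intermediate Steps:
d(q, W) = 59 + W + q (d(q, W) = W + (59 + q) = 59 + W + q)
U = I*sqrt(12955) (U = sqrt((59 + 105 - 13) - 13106) = sqrt(151 - 13106) = sqrt(-12955) = I*sqrt(12955) ≈ 113.82*I)
(U + (-20543 - 1*(-22107)))*(-38903/45825 - 42833) = (I*sqrt(12955) + (-20543 - 1*(-22107)))*(-38903/45825 - 42833) = (I*sqrt(12955) + (-20543 + 22107))*(-38903*1/45825 - 42833) = (I*sqrt(12955) + 1564)*(-38903/45825 - 42833) = (1564 + I*sqrt(12955))*(-1962861128/45825) = -3069914804192/45825 - 1962861128*I*sqrt(12955)/45825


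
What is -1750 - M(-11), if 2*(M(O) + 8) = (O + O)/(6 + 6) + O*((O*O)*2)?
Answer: -4921/12 ≈ -410.08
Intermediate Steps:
M(O) = -8 + O³ + O/12 (M(O) = -8 + ((O + O)/(6 + 6) + O*((O*O)*2))/2 = -8 + ((2*O)/12 + O*(O²*2))/2 = -8 + ((2*O)*(1/12) + O*(2*O²))/2 = -8 + (O/6 + 2*O³)/2 = -8 + (2*O³ + O/6)/2 = -8 + (O³ + O/12) = -8 + O³ + O/12)
-1750 - M(-11) = -1750 - (-8 + (-11)³ + (1/12)*(-11)) = -1750 - (-8 - 1331 - 11/12) = -1750 - 1*(-16079/12) = -1750 + 16079/12 = -4921/12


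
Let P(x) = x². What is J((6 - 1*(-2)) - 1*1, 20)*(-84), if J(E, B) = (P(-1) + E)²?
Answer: -5376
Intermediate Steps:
J(E, B) = (1 + E)² (J(E, B) = ((-1)² + E)² = (1 + E)²)
J((6 - 1*(-2)) - 1*1, 20)*(-84) = (1 + ((6 - 1*(-2)) - 1*1))²*(-84) = (1 + ((6 + 2) - 1))²*(-84) = (1 + (8 - 1))²*(-84) = (1 + 7)²*(-84) = 8²*(-84) = 64*(-84) = -5376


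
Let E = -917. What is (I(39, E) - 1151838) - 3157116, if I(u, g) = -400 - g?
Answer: -4308437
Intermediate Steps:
(I(39, E) - 1151838) - 3157116 = ((-400 - 1*(-917)) - 1151838) - 3157116 = ((-400 + 917) - 1151838) - 3157116 = (517 - 1151838) - 3157116 = -1151321 - 3157116 = -4308437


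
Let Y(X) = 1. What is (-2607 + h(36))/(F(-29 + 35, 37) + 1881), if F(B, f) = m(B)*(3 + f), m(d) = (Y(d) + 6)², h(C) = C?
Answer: -2571/3841 ≈ -0.66936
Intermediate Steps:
m(d) = 49 (m(d) = (1 + 6)² = 7² = 49)
F(B, f) = 147 + 49*f (F(B, f) = 49*(3 + f) = 147 + 49*f)
(-2607 + h(36))/(F(-29 + 35, 37) + 1881) = (-2607 + 36)/((147 + 49*37) + 1881) = -2571/((147 + 1813) + 1881) = -2571/(1960 + 1881) = -2571/3841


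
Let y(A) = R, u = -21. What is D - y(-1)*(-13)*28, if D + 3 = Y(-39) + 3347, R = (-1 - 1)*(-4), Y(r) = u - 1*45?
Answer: 6190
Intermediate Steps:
Y(r) = -66 (Y(r) = -21 - 1*45 = -21 - 45 = -66)
R = 8 (R = -2*(-4) = 8)
y(A) = 8
D = 3278 (D = -3 + (-66 + 3347) = -3 + 3281 = 3278)
D - y(-1)*(-13)*28 = 3278 - 8*(-13)*28 = 3278 - (-104)*28 = 3278 - 1*(-2912) = 3278 + 2912 = 6190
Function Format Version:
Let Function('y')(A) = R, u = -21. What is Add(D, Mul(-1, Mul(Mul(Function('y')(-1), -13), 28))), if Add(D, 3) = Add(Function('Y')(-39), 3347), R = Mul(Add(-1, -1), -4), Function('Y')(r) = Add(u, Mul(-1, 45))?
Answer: 6190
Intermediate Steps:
Function('Y')(r) = -66 (Function('Y')(r) = Add(-21, Mul(-1, 45)) = Add(-21, -45) = -66)
R = 8 (R = Mul(-2, -4) = 8)
Function('y')(A) = 8
D = 3278 (D = Add(-3, Add(-66, 3347)) = Add(-3, 3281) = 3278)
Add(D, Mul(-1, Mul(Mul(Function('y')(-1), -13), 28))) = Add(3278, Mul(-1, Mul(Mul(8, -13), 28))) = Add(3278, Mul(-1, Mul(-104, 28))) = Add(3278, Mul(-1, -2912)) = Add(3278, 2912) = 6190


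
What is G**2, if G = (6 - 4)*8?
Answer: 256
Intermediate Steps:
G = 16 (G = 2*8 = 16)
G**2 = 16**2 = 256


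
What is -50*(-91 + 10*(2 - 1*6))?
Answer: 6550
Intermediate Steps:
-50*(-91 + 10*(2 - 1*6)) = -50*(-91 + 10*(2 - 6)) = -50*(-91 + 10*(-4)) = -50*(-91 - 40) = -50*(-131) = 6550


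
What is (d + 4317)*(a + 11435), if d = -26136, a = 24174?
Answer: -776952771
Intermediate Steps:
(d + 4317)*(a + 11435) = (-26136 + 4317)*(24174 + 11435) = -21819*35609 = -776952771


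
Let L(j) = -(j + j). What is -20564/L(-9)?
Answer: -10282/9 ≈ -1142.4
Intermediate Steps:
L(j) = -2*j
-20564/L(-9) = -20564/((-2*(-9))) = -20564/18 = -20564*1/18 = -10282/9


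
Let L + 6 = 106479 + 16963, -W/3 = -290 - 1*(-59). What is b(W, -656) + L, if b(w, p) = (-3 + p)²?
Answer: 557717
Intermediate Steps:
W = 693 (W = -3*(-290 - 1*(-59)) = -3*(-290 + 59) = -3*(-231) = 693)
L = 123436 (L = -6 + (106479 + 16963) = -6 + 123442 = 123436)
b(W, -656) + L = (-3 - 656)² + 123436 = (-659)² + 123436 = 434281 + 123436 = 557717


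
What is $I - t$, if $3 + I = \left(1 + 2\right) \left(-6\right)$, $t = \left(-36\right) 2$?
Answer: $51$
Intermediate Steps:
$t = -72$
$I = -21$ ($I = -3 + \left(1 + 2\right) \left(-6\right) = -3 + 3 \left(-6\right) = -3 - 18 = -21$)
$I - t = -21 - -72 = -21 + 72 = 51$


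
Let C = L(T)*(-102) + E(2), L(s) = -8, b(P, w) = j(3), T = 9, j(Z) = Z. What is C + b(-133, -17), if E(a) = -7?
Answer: 812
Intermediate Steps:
b(P, w) = 3
C = 809 (C = -8*(-102) - 7 = 816 - 7 = 809)
C + b(-133, -17) = 809 + 3 = 812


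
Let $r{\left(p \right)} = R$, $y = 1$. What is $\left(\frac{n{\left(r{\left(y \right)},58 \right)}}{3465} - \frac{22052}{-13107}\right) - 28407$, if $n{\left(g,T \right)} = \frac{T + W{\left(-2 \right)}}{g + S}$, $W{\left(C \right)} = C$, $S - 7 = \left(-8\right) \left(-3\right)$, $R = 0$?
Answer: $- \frac{1904357927203}{67042305} \approx -28405.0$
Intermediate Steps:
$S = 31$ ($S = 7 - -24 = 7 + 24 = 31$)
$r{\left(p \right)} = 0$
$n{\left(g,T \right)} = \frac{-2 + T}{31 + g}$ ($n{\left(g,T \right)} = \frac{T - 2}{g + 31} = \frac{-2 + T}{31 + g}$)
$\left(\frac{n{\left(r{\left(y \right)},58 \right)}}{3465} - \frac{22052}{-13107}\right) - 28407 = \left(\frac{\frac{1}{31 + 0} \left(-2 + 58\right)}{3465} - \frac{22052}{-13107}\right) - 28407 = \left(\frac{1}{31} \cdot 56 \cdot \frac{1}{3465} - - \frac{22052}{13107}\right) - 28407 = \left(\frac{1}{31} \cdot 56 \cdot \frac{1}{3465} + \frac{22052}{13107}\right) - 28407 = \left(\frac{56}{31} \cdot \frac{1}{3465} + \frac{22052}{13107}\right) - 28407 = \left(\frac{8}{15345} + \frac{22052}{13107}\right) - 28407 = \frac{112830932}{67042305} - 28407 = - \frac{1904357927203}{67042305}$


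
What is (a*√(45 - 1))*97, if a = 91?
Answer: 17654*√11 ≈ 58552.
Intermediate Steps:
(a*√(45 - 1))*97 = (91*√(45 - 1))*97 = (91*√44)*97 = (91*(2*√11))*97 = (182*√11)*97 = 17654*√11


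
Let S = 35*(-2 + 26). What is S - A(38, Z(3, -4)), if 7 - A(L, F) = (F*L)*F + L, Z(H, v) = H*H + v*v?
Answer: 24621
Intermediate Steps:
S = 840 (S = 35*24 = 840)
Z(H, v) = H² + v²
A(L, F) = 7 - L - L*F² (A(L, F) = 7 - ((F*L)*F + L) = 7 - (L*F² + L) = 7 - (L + L*F²) = 7 + (-L - L*F²) = 7 - L - L*F²)
S - A(38, Z(3, -4)) = 840 - (7 - 1*38 - 1*38*(3² + (-4)²)²) = 840 - (7 - 38 - 1*38*(9 + 16)²) = 840 - (7 - 38 - 1*38*25²) = 840 - (7 - 38 - 1*38*625) = 840 - (7 - 38 - 23750) = 840 - 1*(-23781) = 840 + 23781 = 24621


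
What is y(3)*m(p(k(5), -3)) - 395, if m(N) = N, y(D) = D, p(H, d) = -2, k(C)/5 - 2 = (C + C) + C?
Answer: -401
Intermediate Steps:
k(C) = 10 + 15*C (k(C) = 10 + 5*((C + C) + C) = 10 + 5*(2*C + C) = 10 + 5*(3*C) = 10 + 15*C)
y(3)*m(p(k(5), -3)) - 395 = 3*(-2) - 395 = -6 - 395 = -401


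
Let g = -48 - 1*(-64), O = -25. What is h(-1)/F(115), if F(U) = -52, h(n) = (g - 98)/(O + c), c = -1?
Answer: -41/676 ≈ -0.060651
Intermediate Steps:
g = 16 (g = -48 + 64 = 16)
h(n) = 41/13 (h(n) = (16 - 98)/(-25 - 1) = -82/(-26) = -82*(-1/26) = 41/13)
h(-1)/F(115) = (41/13)/(-52) = (41/13)*(-1/52) = -41/676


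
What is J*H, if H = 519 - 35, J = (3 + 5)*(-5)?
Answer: -19360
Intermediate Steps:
J = -40 (J = 8*(-5) = -40)
H = 484
J*H = -40*484 = -19360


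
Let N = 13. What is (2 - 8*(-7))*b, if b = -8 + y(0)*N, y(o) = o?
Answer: -464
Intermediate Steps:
b = -8 (b = -8 + 0*13 = -8 + 0 = -8)
(2 - 8*(-7))*b = (2 - 8*(-7))*(-8) = (2 + 56)*(-8) = 58*(-8) = -464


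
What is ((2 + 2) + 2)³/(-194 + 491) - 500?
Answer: -5492/11 ≈ -499.27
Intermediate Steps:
((2 + 2) + 2)³/(-194 + 491) - 500 = (4 + 2)³/297 - 500 = (1/297)*6³ - 500 = (1/297)*216 - 500 = 8/11 - 500 = -5492/11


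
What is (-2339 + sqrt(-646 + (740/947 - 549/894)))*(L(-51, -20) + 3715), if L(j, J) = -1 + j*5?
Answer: -8090601 + 31131*I*sqrt(634990873982)/282206 ≈ -8.0906e+6 + 87904.0*I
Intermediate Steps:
L(j, J) = -1 + 5*j
(-2339 + sqrt(-646 + (740/947 - 549/894)))*(L(-51, -20) + 3715) = (-2339 + sqrt(-646 + (740/947 - 549/894)))*((-1 + 5*(-51)) + 3715) = (-2339 + sqrt(-646 + (740*(1/947) - 549*1/894)))*((-1 - 255) + 3715) = (-2339 + sqrt(-646 + (740/947 - 183/298)))*(-256 + 3715) = (-2339 + sqrt(-646 + 47219/282206))*3459 = (-2339 + sqrt(-182257857/282206))*3459 = (-2339 + 9*I*sqrt(634990873982)/282206)*3459 = -8090601 + 31131*I*sqrt(634990873982)/282206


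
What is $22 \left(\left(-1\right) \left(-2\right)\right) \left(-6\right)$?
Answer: $-264$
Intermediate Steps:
$22 \left(\left(-1\right) \left(-2\right)\right) \left(-6\right) = 22 \cdot 2 \left(-6\right) = 44 \left(-6\right) = -264$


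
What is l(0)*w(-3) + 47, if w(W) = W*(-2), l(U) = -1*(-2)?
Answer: 59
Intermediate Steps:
l(U) = 2
w(W) = -2*W
l(0)*w(-3) + 47 = 2*(-2*(-3)) + 47 = 2*6 + 47 = 12 + 47 = 59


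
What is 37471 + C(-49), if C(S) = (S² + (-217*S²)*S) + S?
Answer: 25569656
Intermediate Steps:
C(S) = S + S² - 217*S³ (C(S) = (S² - 217*S³) + S = S + S² - 217*S³)
37471 + C(-49) = 37471 - 49*(1 - 49 - 217*(-49)²) = 37471 - 49*(1 - 49 - 217*2401) = 37471 - 49*(1 - 49 - 521017) = 37471 - 49*(-521065) = 37471 + 25532185 = 25569656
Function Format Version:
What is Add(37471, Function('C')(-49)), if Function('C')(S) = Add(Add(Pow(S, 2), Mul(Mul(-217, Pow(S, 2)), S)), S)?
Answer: 25569656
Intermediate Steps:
Function('C')(S) = Add(S, Pow(S, 2), Mul(-217, Pow(S, 3))) (Function('C')(S) = Add(Add(Pow(S, 2), Mul(-217, Pow(S, 3))), S) = Add(S, Pow(S, 2), Mul(-217, Pow(S, 3))))
Add(37471, Function('C')(-49)) = Add(37471, Mul(-49, Add(1, -49, Mul(-217, Pow(-49, 2))))) = Add(37471, Mul(-49, Add(1, -49, Mul(-217, 2401)))) = Add(37471, Mul(-49, Add(1, -49, -521017))) = Add(37471, Mul(-49, -521065)) = Add(37471, 25532185) = 25569656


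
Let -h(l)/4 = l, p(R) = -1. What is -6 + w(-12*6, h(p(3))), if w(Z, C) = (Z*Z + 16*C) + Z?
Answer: 5170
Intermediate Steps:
h(l) = -4*l
w(Z, C) = Z + Z² + 16*C (w(Z, C) = (Z² + 16*C) + Z = Z + Z² + 16*C)
-6 + w(-12*6, h(p(3))) = -6 + (-12*6 + (-12*6)² + 16*(-4*(-1))) = -6 + (-72 + (-72)² + 16*4) = -6 + (-72 + 5184 + 64) = -6 + 5176 = 5170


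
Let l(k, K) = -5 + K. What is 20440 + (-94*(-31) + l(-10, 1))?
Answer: 23350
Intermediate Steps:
20440 + (-94*(-31) + l(-10, 1)) = 20440 + (-94*(-31) + (-5 + 1)) = 20440 + (2914 - 4) = 20440 + 2910 = 23350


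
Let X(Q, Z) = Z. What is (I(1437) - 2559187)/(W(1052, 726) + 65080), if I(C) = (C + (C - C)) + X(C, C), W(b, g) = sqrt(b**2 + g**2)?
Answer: -8318242502/211688631 + 2556313*sqrt(408445)/2116886310 ≈ -38.523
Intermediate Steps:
I(C) = 2*C (I(C) = (C + (C - C)) + C = (C + 0) + C = C + C = 2*C)
(I(1437) - 2559187)/(W(1052, 726) + 65080) = (2*1437 - 2559187)/(sqrt(1052**2 + 726**2) + 65080) = (2874 - 2559187)/(sqrt(1106704 + 527076) + 65080) = -2556313/(sqrt(1633780) + 65080) = -2556313/(2*sqrt(408445) + 65080) = -2556313/(65080 + 2*sqrt(408445))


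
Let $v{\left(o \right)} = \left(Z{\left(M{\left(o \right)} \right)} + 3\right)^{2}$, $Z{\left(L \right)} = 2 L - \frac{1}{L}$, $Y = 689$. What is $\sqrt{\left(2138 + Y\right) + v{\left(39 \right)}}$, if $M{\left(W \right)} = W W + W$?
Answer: $\frac{\sqrt{23742084777841}}{1560} \approx 3123.5$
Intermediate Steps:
$M{\left(W \right)} = W + W^{2}$ ($M{\left(W \right)} = W^{2} + W = W + W^{2}$)
$Z{\left(L \right)} = - \frac{1}{L} + 2 L$
$v{\left(o \right)} = \left(3 - \frac{1}{o \left(1 + o\right)} + 2 o \left(1 + o\right)\right)^{2}$ ($v{\left(o \right)} = \left(\left(- \frac{1}{o \left(1 + o\right)} + 2 o \left(1 + o\right)\right) + 3\right)^{2} = \left(3 - \frac{1}{o \left(1 + o\right)} + 2 o \left(1 + o\right)\right)^{2}$)
$\sqrt{\left(2138 + Y\right) + v{\left(39 \right)}} = \sqrt{\left(2138 + 689\right) + \left(3 - \frac{1}{39 \left(1 + 39\right)} + 2 \cdot 39 \left(1 + 39\right)\right)^{2}} = \sqrt{2827 + \left(3 - \frac{1}{39 \cdot 40} + 2 \cdot 39 \cdot 40\right)^{2}} = \sqrt{2827 + \left(3 - \frac{1}{39} \cdot \frac{1}{40} + 3120\right)^{2}} = \sqrt{2827 + \left(3 - \frac{1}{1560} + 3120\right)^{2}} = \sqrt{2827 + \left(\frac{4871879}{1560}\right)^{2}} = \sqrt{2827 + \frac{23735204990641}{2433600}} = \sqrt{\frac{23742084777841}{2433600}} = \frac{\sqrt{23742084777841}}{1560}$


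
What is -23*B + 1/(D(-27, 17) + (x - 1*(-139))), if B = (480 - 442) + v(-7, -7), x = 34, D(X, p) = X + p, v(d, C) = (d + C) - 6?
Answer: -67481/163 ≈ -413.99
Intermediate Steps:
v(d, C) = -6 + C + d (v(d, C) = (C + d) - 6 = -6 + C + d)
B = 18 (B = (480 - 442) + (-6 - 7 - 7) = 38 - 20 = 18)
-23*B + 1/(D(-27, 17) + (x - 1*(-139))) = -23*18 + 1/((-27 + 17) + (34 - 1*(-139))) = -414 + 1/(-10 + (34 + 139)) = -414 + 1/(-10 + 173) = -414 + 1/163 = -67481/163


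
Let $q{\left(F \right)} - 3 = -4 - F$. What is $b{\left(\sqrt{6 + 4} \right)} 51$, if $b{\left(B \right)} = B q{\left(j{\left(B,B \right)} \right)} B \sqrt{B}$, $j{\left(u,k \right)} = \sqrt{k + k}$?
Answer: $- 1020 \sqrt{5} - 510 \sqrt[4]{10} \approx -3187.7$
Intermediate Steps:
$j{\left(u,k \right)} = \sqrt{2} \sqrt{k}$ ($j{\left(u,k \right)} = \sqrt{2 k} = \sqrt{2} \sqrt{k}$)
$q{\left(F \right)} = -1 - F$ ($q{\left(F \right)} = 3 - \left(4 + F\right) = -1 - F$)
$b{\left(B \right)} = B^{\frac{5}{2}} \left(-1 - \sqrt{2} \sqrt{B}\right)$ ($b{\left(B \right)} = B \left(-1 - \sqrt{2} \sqrt{B}\right) B \sqrt{B} = B^{2} \left(-1 - \sqrt{2} \sqrt{B}\right) \sqrt{B} = B^{\frac{5}{2}} \left(-1 - \sqrt{2} \sqrt{B}\right)$)
$b{\left(\sqrt{6 + 4} \right)} 51 = \left(- \left(\sqrt{6 + 4}\right)^{\frac{5}{2}} - \sqrt{2} \left(\sqrt{6 + 4}\right)^{3}\right) 51 = \left(- \left(\sqrt{10}\right)^{\frac{5}{2}} - \sqrt{2} \left(\sqrt{10}\right)^{3}\right) 51 = \left(- 10 \sqrt[4]{10} - \sqrt{2} \cdot 10 \sqrt{10}\right) 51 = \left(- 10 \sqrt[4]{10} - 20 \sqrt{5}\right) 51 = \left(- 20 \sqrt{5} - 10 \sqrt[4]{10}\right) 51 = - 1020 \sqrt{5} - 510 \sqrt[4]{10}$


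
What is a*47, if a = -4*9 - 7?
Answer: -2021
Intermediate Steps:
a = -43 (a = -36 - 7 = -43)
a*47 = -43*47 = -2021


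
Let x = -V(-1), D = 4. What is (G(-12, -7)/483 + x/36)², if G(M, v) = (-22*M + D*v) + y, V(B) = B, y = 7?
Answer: 9467929/33593616 ≈ 0.28184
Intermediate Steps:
G(M, v) = 7 - 22*M + 4*v (G(M, v) = (-22*M + 4*v) + 7 = 7 - 22*M + 4*v)
x = 1 (x = -1*(-1) = 1)
(G(-12, -7)/483 + x/36)² = ((7 - 22*(-12) + 4*(-7))/483 + 1/36)² = ((7 + 264 - 28)*(1/483) + 1*(1/36))² = (243*(1/483) + 1/36)² = (81/161 + 1/36)² = (3077/5796)² = 9467929/33593616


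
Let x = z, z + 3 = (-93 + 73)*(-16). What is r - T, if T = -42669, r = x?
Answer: 42986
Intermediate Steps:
z = 317 (z = -3 + (-93 + 73)*(-16) = -3 - 20*(-16) = -3 + 320 = 317)
x = 317
r = 317
r - T = 317 - 1*(-42669) = 317 + 42669 = 42986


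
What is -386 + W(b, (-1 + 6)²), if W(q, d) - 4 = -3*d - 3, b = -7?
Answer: -460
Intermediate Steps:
W(q, d) = 1 - 3*d (W(q, d) = 4 + (-3*d - 3) = 4 + (-3 - 3*d) = 1 - 3*d)
-386 + W(b, (-1 + 6)²) = -386 + (1 - 3*(-1 + 6)²) = -386 + (1 - 3*5²) = -386 + (1 - 3*25) = -386 + (1 - 75) = -386 - 74 = -460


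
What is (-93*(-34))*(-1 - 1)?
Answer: -6324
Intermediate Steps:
(-93*(-34))*(-1 - 1) = 3162*(-2) = -6324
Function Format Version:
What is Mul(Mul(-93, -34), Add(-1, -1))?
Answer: -6324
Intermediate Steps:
Mul(Mul(-93, -34), Add(-1, -1)) = Mul(3162, -2) = -6324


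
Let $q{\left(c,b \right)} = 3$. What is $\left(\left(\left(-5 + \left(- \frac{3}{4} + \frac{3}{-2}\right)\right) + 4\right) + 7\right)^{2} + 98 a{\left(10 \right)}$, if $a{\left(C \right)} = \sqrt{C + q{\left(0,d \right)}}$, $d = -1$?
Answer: $\frac{225}{16} + 98 \sqrt{13} \approx 367.41$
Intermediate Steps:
$a{\left(C \right)} = \sqrt{3 + C}$ ($a{\left(C \right)} = \sqrt{C + 3} = \sqrt{3 + C}$)
$\left(\left(\left(-5 + \left(- \frac{3}{4} + \frac{3}{-2}\right)\right) + 4\right) + 7\right)^{2} + 98 a{\left(10 \right)} = \left(\left(\left(-5 + \left(- \frac{3}{4} + \frac{3}{-2}\right)\right) + 4\right) + 7\right)^{2} + 98 \sqrt{3 + 10} = \left(\left(\left(-5 + \left(\left(-3\right) \frac{1}{4} + 3 \left(- \frac{1}{2}\right)\right)\right) + 4\right) + 7\right)^{2} + 98 \sqrt{13} = \left(\left(\left(-5 - \frac{9}{4}\right) + 4\right) + 7\right)^{2} + 98 \sqrt{13} = \left(\left(- \frac{29}{4} + 4\right) + 7\right)^{2} + 98 \sqrt{13} = \left(- \frac{13}{4} + 7\right)^{2} + 98 \sqrt{13} = \left(\frac{15}{4}\right)^{2} + 98 \sqrt{13} = \frac{225}{16} + 98 \sqrt{13}$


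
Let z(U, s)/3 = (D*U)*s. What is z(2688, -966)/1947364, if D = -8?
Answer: 677376/21167 ≈ 32.002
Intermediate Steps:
z(U, s) = -24*U*s (z(U, s) = 3*((-8*U)*s) = 3*(-8*U*s) = -24*U*s)
z(2688, -966)/1947364 = -24*2688*(-966)/1947364 = 62318592*(1/1947364) = 677376/21167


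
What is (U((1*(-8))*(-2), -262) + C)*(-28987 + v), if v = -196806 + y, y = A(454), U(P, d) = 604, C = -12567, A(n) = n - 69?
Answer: 2696555904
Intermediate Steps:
A(n) = -69 + n
y = 385 (y = -69 + 454 = 385)
v = -196421 (v = -196806 + 385 = -196421)
(U((1*(-8))*(-2), -262) + C)*(-28987 + v) = (604 - 12567)*(-28987 - 196421) = -11963*(-225408) = 2696555904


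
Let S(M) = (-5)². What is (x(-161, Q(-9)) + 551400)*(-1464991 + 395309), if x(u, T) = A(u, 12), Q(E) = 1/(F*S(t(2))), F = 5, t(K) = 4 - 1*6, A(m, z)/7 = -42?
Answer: -589508168292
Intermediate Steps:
A(m, z) = -294 (A(m, z) = 7*(-42) = -294)
t(K) = -2 (t(K) = 4 - 6 = -2)
S(M) = 25
Q(E) = 1/125 (Q(E) = 1/(5*25) = 1/125)
x(u, T) = -294
(x(-161, Q(-9)) + 551400)*(-1464991 + 395309) = (-294 + 551400)*(-1464991 + 395309) = 551106*(-1069682) = -589508168292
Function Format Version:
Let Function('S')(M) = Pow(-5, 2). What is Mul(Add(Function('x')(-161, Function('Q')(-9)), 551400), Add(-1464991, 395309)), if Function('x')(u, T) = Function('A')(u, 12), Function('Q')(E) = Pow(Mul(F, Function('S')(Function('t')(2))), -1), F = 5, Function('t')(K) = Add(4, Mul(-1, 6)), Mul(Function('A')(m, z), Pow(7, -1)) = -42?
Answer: -589508168292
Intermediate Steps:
Function('A')(m, z) = -294 (Function('A')(m, z) = Mul(7, -42) = -294)
Function('t')(K) = -2 (Function('t')(K) = Add(4, -6) = -2)
Function('S')(M) = 25
Function('Q')(E) = Rational(1, 125) (Function('Q')(E) = Pow(Mul(5, 25), -1) = Pow(125, -1) = Rational(1, 125))
Function('x')(u, T) = -294
Mul(Add(Function('x')(-161, Function('Q')(-9)), 551400), Add(-1464991, 395309)) = Mul(Add(-294, 551400), Add(-1464991, 395309)) = Mul(551106, -1069682) = -589508168292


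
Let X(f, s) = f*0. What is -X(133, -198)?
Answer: 0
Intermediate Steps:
X(f, s) = 0
-X(133, -198) = -1*0 = 0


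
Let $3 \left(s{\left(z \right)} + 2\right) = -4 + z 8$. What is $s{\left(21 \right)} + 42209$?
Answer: $\frac{126785}{3} \approx 42262.0$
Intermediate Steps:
$s{\left(z \right)} = - \frac{10}{3} + \frac{8 z}{3}$ ($s{\left(z \right)} = -2 + \frac{-4 + z 8}{3} = -2 + \frac{-4 + 8 z}{3} = -2 + \left(- \frac{4}{3} + \frac{8 z}{3}\right) = - \frac{10}{3} + \frac{8 z}{3}$)
$s{\left(21 \right)} + 42209 = \left(- \frac{10}{3} + \frac{8}{3} \cdot 21\right) + 42209 = \left(- \frac{10}{3} + 56\right) + 42209 = \frac{158}{3} + 42209 = \frac{126785}{3}$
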